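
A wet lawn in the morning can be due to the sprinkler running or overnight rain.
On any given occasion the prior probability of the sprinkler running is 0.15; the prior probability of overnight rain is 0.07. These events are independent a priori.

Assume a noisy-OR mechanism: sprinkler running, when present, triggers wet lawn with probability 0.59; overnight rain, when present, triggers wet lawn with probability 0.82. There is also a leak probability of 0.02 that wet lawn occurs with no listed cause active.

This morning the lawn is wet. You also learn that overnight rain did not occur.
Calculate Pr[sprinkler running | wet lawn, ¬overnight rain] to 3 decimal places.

Pr[sprinkler running | wet lawn, ¬overnight rain] ≈ 0.841

Under noisy-OR, P(wet lawn | causes) = 1 − (1−0.02)·∏(1−qᵢ) over the active causes.
By total probability over both values of sprinkler running:
  P(wet lawn | ¬overnight rain) = 0.02*0.85 + 0.5982*0.15
        = 0.017000 + 0.089730 = 0.106730
Configurations with sprinkler running contribute 0.089730, so
  P(sprinkler running | wet lawn, ¬overnight rain) = 0.089730 / 0.106730 ≈ 0.841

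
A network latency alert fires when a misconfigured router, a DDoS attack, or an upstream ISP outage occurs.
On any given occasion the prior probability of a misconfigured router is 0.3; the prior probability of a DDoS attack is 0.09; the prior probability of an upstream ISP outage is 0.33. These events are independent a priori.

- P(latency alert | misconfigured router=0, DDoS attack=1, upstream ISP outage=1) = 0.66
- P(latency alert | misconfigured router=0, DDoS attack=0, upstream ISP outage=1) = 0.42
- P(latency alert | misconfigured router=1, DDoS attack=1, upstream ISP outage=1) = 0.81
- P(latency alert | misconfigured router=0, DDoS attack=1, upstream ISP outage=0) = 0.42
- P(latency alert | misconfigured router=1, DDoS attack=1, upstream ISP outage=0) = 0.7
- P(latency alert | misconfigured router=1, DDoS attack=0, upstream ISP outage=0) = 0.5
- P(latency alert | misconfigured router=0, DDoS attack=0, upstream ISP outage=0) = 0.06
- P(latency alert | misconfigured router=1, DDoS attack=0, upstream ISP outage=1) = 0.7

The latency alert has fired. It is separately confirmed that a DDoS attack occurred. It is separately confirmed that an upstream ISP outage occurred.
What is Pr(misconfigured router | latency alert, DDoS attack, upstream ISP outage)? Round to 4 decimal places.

Pr(misconfigured router | latency alert, DDoS attack, upstream ISP outage) ≈ 0.3447

Enumerate both values of misconfigured router and weight by the priors:
  P(latency alert | DDoS attack, upstream ISP outage) = 0.66×0.7 + 0.81×0.3
        = 0.462000 + 0.243000 = 0.705000
Keeping only the misconfigured router-present terms gives 0.243000, so
  P(misconfigured router | latency alert, DDoS attack, upstream ISP outage) = 0.243000 / 0.705000 ≈ 0.3447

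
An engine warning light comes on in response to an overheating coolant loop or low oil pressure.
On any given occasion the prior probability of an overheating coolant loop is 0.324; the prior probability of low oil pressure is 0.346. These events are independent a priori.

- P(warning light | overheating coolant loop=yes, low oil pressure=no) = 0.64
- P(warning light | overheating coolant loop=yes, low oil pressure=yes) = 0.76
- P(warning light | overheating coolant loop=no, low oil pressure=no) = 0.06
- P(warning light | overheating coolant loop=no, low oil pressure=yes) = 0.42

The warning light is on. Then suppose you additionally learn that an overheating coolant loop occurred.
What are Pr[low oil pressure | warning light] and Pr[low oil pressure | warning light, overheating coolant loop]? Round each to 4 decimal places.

P(warning light) = 0.06·0.676·0.654 + 0.42·0.676·0.346 + 0.64·0.324·0.654 + 0.76·0.324·0.346 = 0.026526 + 0.098236 + 0.135613 + 0.085199 = 0.345574
Of this, 0.183435 comes from 0.098236 + 0.085199 (the low oil pressure=true cases).
So P(low oil pressure | warning light) = 0.183435/0.345574 ≈ 0.5308.

With the extra evidence:
Enumerate both values of low oil pressure and weight by the priors:
  P(warning light | overheating coolant loop) = 0.64·0.654 + 0.76·0.346
        = 0.418560 + 0.262960 = 0.681520
The terms with low oil pressure present sum to 0.262960, so
  P(low oil pressure | warning light, overheating coolant loop) = 0.262960 / 0.681520 ≈ 0.3858
This is intercausal reasoning (explaining away): once overheating coolant loop accounts for the warning light, low oil pressure becomes less likely.

Pr[low oil pressure | warning light] ≈ 0.5308; Pr[low oil pressure | warning light, overheating coolant loop] ≈ 0.3858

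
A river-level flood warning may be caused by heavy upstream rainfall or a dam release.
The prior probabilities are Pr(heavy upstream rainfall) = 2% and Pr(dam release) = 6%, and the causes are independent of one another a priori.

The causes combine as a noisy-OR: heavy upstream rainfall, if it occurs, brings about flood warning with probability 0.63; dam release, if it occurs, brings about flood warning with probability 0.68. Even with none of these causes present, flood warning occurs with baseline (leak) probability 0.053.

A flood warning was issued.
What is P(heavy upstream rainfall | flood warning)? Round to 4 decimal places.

P(heavy upstream rainfall | flood warning) ≈ 0.1288

Under noisy-OR, P(flood warning | causes) = 1 − (1−0.053)·∏(1−qᵢ) over the active causes.
P(flood warning) = 0.053*0.98*0.94 + 0.69696*0.98*0.06 + 0.64961*0.02*0.94 + 0.887875*0.02*0.06 = 0.048824 + 0.040981 + 0.012213 + 0.001065 = 0.103083
Of this, 0.013278 comes from 0.012213 + 0.001065 (the heavy upstream rainfall=true cases).
P(heavy upstream rainfall | flood warning) = 0.013278 / 0.103083 ≈ 0.1288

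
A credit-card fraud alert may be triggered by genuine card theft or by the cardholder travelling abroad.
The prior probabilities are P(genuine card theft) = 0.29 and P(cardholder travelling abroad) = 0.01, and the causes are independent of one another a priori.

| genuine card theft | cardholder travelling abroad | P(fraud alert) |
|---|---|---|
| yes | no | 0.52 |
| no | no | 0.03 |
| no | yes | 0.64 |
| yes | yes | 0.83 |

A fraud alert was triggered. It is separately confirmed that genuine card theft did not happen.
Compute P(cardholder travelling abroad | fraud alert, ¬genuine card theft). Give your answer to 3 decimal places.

P(cardholder travelling abroad | fraud alert, ¬genuine card theft) ≈ 0.177

Sum P(fraud alert|·) weighted by the priors over both values of cardholder travelling abroad:
  P(fraud alert | ¬genuine card theft) = 0.03*0.99 + 0.64*0.01
        = 0.029700 + 0.006400 = 0.036100
The terms with cardholder travelling abroad present sum to 0.006400, so
  P(cardholder travelling abroad | fraud alert, ¬genuine card theft) = 0.006400 / 0.036100 ≈ 0.177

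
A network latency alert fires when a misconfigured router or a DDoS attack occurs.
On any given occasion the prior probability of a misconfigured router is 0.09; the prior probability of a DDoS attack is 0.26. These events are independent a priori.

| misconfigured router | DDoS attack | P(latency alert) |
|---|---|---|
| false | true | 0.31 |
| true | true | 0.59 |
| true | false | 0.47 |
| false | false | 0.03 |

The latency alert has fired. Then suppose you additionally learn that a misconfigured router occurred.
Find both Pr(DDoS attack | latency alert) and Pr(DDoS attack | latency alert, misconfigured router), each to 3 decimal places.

For the numerator, keep only DDoS attack=true terms: 0.073346 + 0.013806 = 0.087152
The normalizing constant is 0.03×0.91×0.74 + 0.31×0.91×0.26 + 0.47×0.09×0.74 + 0.59×0.09×0.26 = 0.138656
Posterior = 0.087152 / 0.138656 ≈ 0.629

Now condition on the additional information:
P(latency alert | misconfigured router) = 0.47×0.74 + 0.59×0.26 = 0.347800 + 0.153400 = 0.501200
Of this, 0.153400 comes from 0.59×0.26 (the DDoS attack=true cases).
Hence the posterior is 0.153400/0.501200 ≈ 0.306.
This is intercausal reasoning (explaining away): once misconfigured router accounts for the latency alert, DDoS attack becomes less likely.

Pr(DDoS attack | latency alert) ≈ 0.629; Pr(DDoS attack | latency alert, misconfigured router) ≈ 0.306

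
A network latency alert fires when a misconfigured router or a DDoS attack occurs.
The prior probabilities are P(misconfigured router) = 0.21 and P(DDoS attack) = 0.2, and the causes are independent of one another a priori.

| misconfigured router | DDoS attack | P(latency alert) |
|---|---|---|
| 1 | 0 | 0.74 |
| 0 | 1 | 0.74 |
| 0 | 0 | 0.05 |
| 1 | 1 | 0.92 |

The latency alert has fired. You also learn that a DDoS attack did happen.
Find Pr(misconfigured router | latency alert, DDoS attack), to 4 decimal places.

Pr(misconfigured router | latency alert, DDoS attack) ≈ 0.2484

Sum P(latency alert|·) weighted by the priors over both values of misconfigured router:
  P(latency alert | DDoS attack) = 0.74×0.79 + 0.92×0.21
        = 0.584600 + 0.193200 = 0.777800
The terms with misconfigured router present sum to 0.193200, so
  P(misconfigured router | latency alert, DDoS attack) = 0.193200 / 0.777800 ≈ 0.2484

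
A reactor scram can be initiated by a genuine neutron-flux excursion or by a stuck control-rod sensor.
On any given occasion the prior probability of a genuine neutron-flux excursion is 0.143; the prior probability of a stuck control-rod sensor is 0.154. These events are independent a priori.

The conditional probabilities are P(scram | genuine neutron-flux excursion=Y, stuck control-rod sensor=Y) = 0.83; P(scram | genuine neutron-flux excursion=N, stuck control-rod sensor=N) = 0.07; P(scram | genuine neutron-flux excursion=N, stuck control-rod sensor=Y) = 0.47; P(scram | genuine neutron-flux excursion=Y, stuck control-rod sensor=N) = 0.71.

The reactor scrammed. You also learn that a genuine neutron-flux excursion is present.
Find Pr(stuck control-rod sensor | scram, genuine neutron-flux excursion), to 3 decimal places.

Pr(stuck control-rod sensor | scram, genuine neutron-flux excursion) ≈ 0.175

For the numerator, keep only stuck control-rod sensor=true terms: 0.83×0.154 = 0.127820
The normalizing constant is 0.71×0.846 + 0.83×0.154 = 0.728480
Posterior = 0.127820 / 0.728480 ≈ 0.175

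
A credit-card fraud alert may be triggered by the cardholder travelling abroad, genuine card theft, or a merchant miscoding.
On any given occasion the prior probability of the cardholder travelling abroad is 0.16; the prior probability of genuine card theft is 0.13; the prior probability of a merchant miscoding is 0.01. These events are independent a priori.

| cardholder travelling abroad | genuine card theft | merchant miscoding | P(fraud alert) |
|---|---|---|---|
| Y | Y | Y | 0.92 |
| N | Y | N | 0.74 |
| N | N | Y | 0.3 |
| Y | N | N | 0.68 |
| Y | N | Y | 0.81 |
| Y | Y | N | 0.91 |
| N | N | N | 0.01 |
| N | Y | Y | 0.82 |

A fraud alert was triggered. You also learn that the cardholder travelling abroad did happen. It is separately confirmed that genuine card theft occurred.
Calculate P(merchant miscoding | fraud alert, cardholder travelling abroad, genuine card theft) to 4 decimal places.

P(merchant miscoding | fraud alert, cardholder travelling abroad, genuine card theft) ≈ 0.0101

Weight on merchant miscoding=true, given the evidence: 0.92·0.01 = 0.009200
Normalizer over all consistent configurations: 0.91·0.99 + 0.92·0.01 = 0.910100
Posterior = 0.009200 / 0.910100 ≈ 0.0101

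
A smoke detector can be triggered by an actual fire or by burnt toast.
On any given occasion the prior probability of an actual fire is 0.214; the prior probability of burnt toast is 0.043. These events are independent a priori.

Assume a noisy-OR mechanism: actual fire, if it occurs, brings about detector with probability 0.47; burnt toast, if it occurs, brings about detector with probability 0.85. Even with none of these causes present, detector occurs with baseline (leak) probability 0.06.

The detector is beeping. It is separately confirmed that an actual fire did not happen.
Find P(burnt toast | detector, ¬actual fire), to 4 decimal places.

Under noisy-OR, P(detector | causes) = 1 − (1−0.06)·∏(1−qᵢ) over the active causes.
By total probability over both values of burnt toast:
  P(detector | ¬actual fire) = 0.06×0.957 + 0.859×0.043
        = 0.057420 + 0.036937 = 0.094357
Configurations with burnt toast contribute 0.036937, so
  P(burnt toast | detector, ¬actual fire) = 0.036937 / 0.094357 ≈ 0.3915

P(burnt toast | detector, ¬actual fire) ≈ 0.3915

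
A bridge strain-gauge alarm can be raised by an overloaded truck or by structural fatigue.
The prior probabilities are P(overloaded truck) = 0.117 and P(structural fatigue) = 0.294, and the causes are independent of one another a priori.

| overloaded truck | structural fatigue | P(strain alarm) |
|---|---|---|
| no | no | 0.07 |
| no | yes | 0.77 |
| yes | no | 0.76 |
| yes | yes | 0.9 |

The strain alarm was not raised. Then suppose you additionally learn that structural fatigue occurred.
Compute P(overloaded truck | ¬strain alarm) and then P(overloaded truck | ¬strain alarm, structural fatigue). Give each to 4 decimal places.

P(¬strain alarm) = 0.93*0.883*0.706 + 0.23*0.883*0.294 + 0.24*0.117*0.706 + 0.1*0.117*0.294 = 0.579760 + 0.059708 + 0.019824 + 0.003440 = 0.662732
The overloaded truck-present share is 0.019824 + 0.003440 = 0.023264.
P(overloaded truck | ¬strain alarm) = 0.023264 / 0.662732 ≈ 0.0351

Now condition on the additional information:
Weight on overloaded truck=true, given the evidence: 0.1·0.117 = 0.011700
Denominator P(¬strain alarm | structural fatigue): 0.23·0.883 + 0.1·0.117 = 0.214790
P(overloaded truck | ¬strain alarm, structural fatigue) = 0.011700/0.214790 ≈ 0.0545

P(overloaded truck | ¬strain alarm) ≈ 0.0351; P(overloaded truck | ¬strain alarm, structural fatigue) ≈ 0.0545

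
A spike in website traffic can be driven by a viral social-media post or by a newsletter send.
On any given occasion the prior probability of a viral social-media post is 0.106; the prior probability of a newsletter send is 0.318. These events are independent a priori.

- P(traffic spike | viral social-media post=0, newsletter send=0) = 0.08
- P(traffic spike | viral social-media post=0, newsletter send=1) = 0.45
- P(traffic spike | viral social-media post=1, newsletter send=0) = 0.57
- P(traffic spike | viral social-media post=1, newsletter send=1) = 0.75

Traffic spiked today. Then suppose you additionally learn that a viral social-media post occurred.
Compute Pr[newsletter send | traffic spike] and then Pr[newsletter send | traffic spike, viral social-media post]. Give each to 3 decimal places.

Pr[newsletter send | traffic spike] ≈ 0.630; Pr[newsletter send | traffic spike, viral social-media post] ≈ 0.380

By total probability over the 4 (viral social-media post, newsletter send) configurations:
  P(traffic spike) = 0.08·0.894·0.682 + 0.45·0.894·0.318 + 0.57·0.106·0.682 + 0.75·0.106·0.318
        = 0.048777 + 0.127931 + 0.041206 + 0.025281 = 0.243195
The terms with newsletter send present sum to 0.153212, so
  P(newsletter send | traffic spike) = 0.153212 / 0.243195 ≈ 0.630

Now condition on the additional information:
For the numerator, keep only newsletter send=true terms: 0.75×0.318 = 0.238500
The normalizing constant is 0.57×0.682 + 0.75×0.318 = 0.627240
P(newsletter send | traffic spike, viral social-media post) = 0.238500/0.627240 ≈ 0.380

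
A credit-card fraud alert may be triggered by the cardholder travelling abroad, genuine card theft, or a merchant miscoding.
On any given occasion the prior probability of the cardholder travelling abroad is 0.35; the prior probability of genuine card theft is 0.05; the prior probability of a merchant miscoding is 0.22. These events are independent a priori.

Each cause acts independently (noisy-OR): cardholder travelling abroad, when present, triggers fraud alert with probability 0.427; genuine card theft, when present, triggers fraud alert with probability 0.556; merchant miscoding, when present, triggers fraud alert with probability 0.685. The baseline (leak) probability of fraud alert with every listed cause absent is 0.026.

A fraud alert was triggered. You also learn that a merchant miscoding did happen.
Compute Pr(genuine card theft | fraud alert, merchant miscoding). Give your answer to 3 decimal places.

Pr(genuine card theft | fraud alert, merchant miscoding) ≈ 0.059

Under noisy-OR, P(fraud alert | causes) = 1 − (1−0.026)·∏(1−qᵢ) over the active causes.
For the numerator, keep only genuine card theft=true terms: 0.028073 + 0.016134 = 0.044207
Normalizer over all consistent configurations: 0.69319×0.65×0.95 + 0.863776×0.65×0.05 + 0.824198×0.35×0.95 + 0.921944×0.35×0.05 = 0.746298
Posterior = 0.044207 / 0.746298 ≈ 0.059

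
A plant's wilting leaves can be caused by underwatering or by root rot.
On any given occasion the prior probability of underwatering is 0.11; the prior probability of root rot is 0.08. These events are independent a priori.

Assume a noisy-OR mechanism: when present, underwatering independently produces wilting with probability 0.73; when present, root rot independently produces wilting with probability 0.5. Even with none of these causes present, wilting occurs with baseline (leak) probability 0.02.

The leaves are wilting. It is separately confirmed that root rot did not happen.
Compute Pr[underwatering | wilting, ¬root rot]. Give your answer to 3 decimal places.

Under noisy-OR, P(wilting | causes) = 1 − (1−0.02)·∏(1−qᵢ) over the active causes.
Sum P(wilting|·) weighted by the priors over both values of underwatering:
  P(wilting | ¬root rot) = 0.02·0.89 + 0.7354·0.11
        = 0.017800 + 0.080894 = 0.098694
Configurations with underwatering contribute 0.080894, so
  P(underwatering | wilting, ¬root rot) = 0.080894 / 0.098694 ≈ 0.820

Pr[underwatering | wilting, ¬root rot] ≈ 0.820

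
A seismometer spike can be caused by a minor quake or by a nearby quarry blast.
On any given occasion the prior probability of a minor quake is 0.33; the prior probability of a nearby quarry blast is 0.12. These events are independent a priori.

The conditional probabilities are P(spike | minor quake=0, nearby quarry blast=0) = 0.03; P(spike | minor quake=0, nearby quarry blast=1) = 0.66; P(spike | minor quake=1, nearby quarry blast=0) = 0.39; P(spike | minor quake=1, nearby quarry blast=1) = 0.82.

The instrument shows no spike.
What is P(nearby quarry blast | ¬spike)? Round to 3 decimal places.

P(nearby quarry blast | ¬spike) ≈ 0.044

For the numerator, keep only nearby quarry blast=true terms: 0.027336 + 0.007128 = 0.034464
Denominator P(¬spike): 0.97×0.67×0.88 + 0.34×0.67×0.12 + 0.61×0.33×0.88 + 0.18×0.33×0.12 = 0.783520
Posterior = 0.034464 / 0.783520 ≈ 0.044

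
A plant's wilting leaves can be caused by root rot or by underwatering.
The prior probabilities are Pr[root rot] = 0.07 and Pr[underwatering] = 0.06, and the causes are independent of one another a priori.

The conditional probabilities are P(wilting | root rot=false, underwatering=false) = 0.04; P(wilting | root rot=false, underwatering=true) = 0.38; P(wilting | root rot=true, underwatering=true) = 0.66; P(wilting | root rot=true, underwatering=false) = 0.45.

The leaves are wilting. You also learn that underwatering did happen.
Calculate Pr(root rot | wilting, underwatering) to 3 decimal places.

Sum P(wilting|·) weighted by the priors over both values of root rot:
  P(wilting | underwatering) = 0.38*0.93 + 0.66*0.07
        = 0.353400 + 0.046200 = 0.399600
The terms with root rot present sum to 0.046200, so
  P(root rot | wilting, underwatering) = 0.046200 / 0.399600 ≈ 0.116

Pr(root rot | wilting, underwatering) ≈ 0.116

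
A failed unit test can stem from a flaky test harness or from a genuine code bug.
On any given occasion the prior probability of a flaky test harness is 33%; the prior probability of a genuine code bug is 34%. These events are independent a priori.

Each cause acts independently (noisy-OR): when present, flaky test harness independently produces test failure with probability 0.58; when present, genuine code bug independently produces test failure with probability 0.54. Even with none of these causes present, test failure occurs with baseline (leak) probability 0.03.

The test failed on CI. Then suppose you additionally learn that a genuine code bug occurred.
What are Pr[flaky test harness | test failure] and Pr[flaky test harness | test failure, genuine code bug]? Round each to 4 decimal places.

Pr[flaky test harness | test failure] ≈ 0.6124; Pr[flaky test harness | test failure, genuine code bug] ≈ 0.4195

Under noisy-OR, P(test failure | causes) = 1 − (1−0.03)·∏(1−qᵢ) over the active causes.
P(test failure) = 0.03×0.67×0.66 + 0.5538×0.67×0.34 + 0.5926×0.33×0.66 + 0.812596×0.33×0.34 = 0.013266 + 0.126156 + 0.129068 + 0.091173 = 0.359663
The flaky test harness-present share is 0.129068 + 0.091173 = 0.220241.
So P(flaky test harness | test failure) = 0.220241/0.359663 ≈ 0.6124.

Now condition on the additional information:
Numerator (weight on configurations with flaky test harness): 0.812596*0.33 = 0.268157
The normalizing constant is 0.5538*0.67 + 0.812596*0.33 = 0.639203
P(flaky test harness | test failure, genuine code bug) = 0.268157/0.639203 ≈ 0.4195
This is intercausal reasoning (explaining away): once genuine code bug accounts for the test failure, flaky test harness becomes less likely.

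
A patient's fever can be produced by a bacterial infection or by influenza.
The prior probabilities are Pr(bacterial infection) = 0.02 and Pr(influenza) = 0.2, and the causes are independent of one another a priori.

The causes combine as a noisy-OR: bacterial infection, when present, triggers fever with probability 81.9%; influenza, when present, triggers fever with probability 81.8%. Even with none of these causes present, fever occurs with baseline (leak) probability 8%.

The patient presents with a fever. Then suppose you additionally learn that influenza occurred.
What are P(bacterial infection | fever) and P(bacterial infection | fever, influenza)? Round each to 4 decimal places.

P(bacterial infection | fever) ≈ 0.0708; P(bacterial infection | fever, influenza) ≈ 0.0232

Under noisy-OR, P(fever | causes) = 1 − (1−0.08)·∏(1−qᵢ) over the active causes.
By total probability over the 4 (bacterial infection, influenza) configurations:
  P(fever) = 0.08*0.98*0.8 + 0.83256*0.98*0.2 + 0.83348*0.02*0.8 + 0.969693*0.02*0.2
        = 0.062720 + 0.163182 + 0.013336 + 0.003879 = 0.243117
Configurations with bacterial infection contribute 0.017215, so
  P(bacterial infection | fever) = 0.017215 / 0.243117 ≈ 0.0708

With the extra evidence:
P(fever | influenza) = 0.83256×0.98 + 0.969693×0.02 = 0.815909 + 0.019394 = 0.835303
Of this, 0.019394 comes from 0.969693×0.02 (the bacterial infection=true cases).
Hence the posterior is 0.019394/0.835303 ≈ 0.0232.
Conditioning on influenza lowers the posterior on bacterial infection: the classic explaining-away effect in a common-effect structure.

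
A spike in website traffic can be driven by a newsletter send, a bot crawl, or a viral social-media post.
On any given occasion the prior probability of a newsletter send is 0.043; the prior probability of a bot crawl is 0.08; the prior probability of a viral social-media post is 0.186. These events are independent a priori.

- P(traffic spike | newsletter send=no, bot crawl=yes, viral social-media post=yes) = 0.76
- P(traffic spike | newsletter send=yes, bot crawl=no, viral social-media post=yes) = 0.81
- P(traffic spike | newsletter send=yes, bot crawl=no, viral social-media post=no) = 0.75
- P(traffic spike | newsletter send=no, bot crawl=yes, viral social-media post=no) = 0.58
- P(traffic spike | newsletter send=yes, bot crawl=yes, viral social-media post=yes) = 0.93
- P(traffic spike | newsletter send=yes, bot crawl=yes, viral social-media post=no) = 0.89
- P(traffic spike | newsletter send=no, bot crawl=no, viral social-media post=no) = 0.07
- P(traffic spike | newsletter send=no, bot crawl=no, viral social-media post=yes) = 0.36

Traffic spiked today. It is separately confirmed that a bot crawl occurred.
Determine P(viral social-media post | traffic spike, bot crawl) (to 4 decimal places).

Numerator (weight on configurations with viral social-media post): 0.135282 + 0.007438 = 0.142720
Denominator P(traffic spike | bot crawl): 0.58·0.957·0.814 + 0.76·0.957·0.186 + 0.89·0.043·0.814 + 0.93·0.043·0.186 = 0.625691
P(viral social-media post | traffic spike, bot crawl) = 0.142720/0.625691 ≈ 0.2281

P(viral social-media post | traffic spike, bot crawl) ≈ 0.2281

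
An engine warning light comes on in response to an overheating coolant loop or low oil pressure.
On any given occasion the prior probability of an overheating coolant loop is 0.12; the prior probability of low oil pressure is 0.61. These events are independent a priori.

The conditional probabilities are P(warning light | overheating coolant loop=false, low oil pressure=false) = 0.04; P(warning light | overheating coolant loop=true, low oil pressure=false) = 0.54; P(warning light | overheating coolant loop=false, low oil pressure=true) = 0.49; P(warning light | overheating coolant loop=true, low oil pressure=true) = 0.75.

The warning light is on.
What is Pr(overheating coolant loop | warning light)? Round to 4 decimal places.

Sum P(warning light|·) weighted by the priors over the 4 (overheating coolant loop, low oil pressure) configurations:
  P(warning light) = 0.04×0.88×0.39 + 0.49×0.88×0.61 + 0.54×0.12×0.39 + 0.75×0.12×0.61
        = 0.013728 + 0.263032 + 0.025272 + 0.054900 = 0.356932
Configurations with overheating coolant loop contribute 0.080172, so
  P(overheating coolant loop | warning light) = 0.080172 / 0.356932 ≈ 0.2246

Pr(overheating coolant loop | warning light) ≈ 0.2246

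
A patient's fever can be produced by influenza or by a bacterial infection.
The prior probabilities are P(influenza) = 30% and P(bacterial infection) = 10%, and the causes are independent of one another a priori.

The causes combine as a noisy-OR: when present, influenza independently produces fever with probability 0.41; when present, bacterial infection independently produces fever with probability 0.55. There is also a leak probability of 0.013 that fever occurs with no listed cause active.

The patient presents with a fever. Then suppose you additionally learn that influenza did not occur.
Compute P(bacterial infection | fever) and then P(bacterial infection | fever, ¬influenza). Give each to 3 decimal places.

Under noisy-OR, P(fever | causes) = 1 − (1−0.013)·∏(1−qᵢ) over the active causes.
By total probability over the 4 (influenza, bacterial infection) configurations:
  P(fever) = 0.013×0.7×0.9 + 0.55585×0.7×0.1 + 0.41767×0.3×0.9 + 0.737951×0.3×0.1
        = 0.008190 + 0.038909 + 0.112771 + 0.022139 = 0.182009
Keeping only the bacterial infection-present terms gives 0.061048, so
  P(bacterial infection | fever) = 0.061048 / 0.182009 ≈ 0.335

Now also conditioning on influenza≠true:
For the numerator, keep only bacterial infection=true terms: 0.55585×0.1 = 0.055585
Denominator P(fever | ¬influenza): 0.013×0.9 + 0.55585×0.1 = 0.067285
Posterior = 0.055585 / 0.067285 ≈ 0.826
With influenza excluded, bacterial infection must carry more of the explanatory weight for the fever.

P(bacterial infection | fever) ≈ 0.335; P(bacterial infection | fever, ¬influenza) ≈ 0.826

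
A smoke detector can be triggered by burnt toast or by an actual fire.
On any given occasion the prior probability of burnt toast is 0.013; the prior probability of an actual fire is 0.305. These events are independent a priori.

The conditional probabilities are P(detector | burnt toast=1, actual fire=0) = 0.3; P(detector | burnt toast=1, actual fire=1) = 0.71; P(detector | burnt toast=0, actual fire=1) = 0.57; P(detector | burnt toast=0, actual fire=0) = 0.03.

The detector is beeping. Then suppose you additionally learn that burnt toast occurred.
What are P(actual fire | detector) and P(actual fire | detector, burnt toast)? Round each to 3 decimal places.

P(actual fire | detector) ≈ 0.882; P(actual fire | detector, burnt toast) ≈ 0.509

By total probability over the 4 (burnt toast, actual fire) configurations:
  P(detector) = 0.03·0.987·0.695 + 0.57·0.987·0.305 + 0.3·0.013·0.695 + 0.71·0.013·0.305
        = 0.020579 + 0.171590 + 0.002710 + 0.002815 = 0.197694
Keeping only the actual fire-present terms gives 0.174405, so
  P(actual fire | detector) = 0.174405 / 0.197694 ≈ 0.882

Now also conditioning on burnt toast=true:
Sum P(detector|·) weighted by the priors over both values of actual fire:
  P(detector | burnt toast) = 0.3×0.695 + 0.71×0.305
        = 0.208500 + 0.216550 = 0.425050
Keeping only the actual fire-present terms gives 0.216550, so
  P(actual fire | detector, burnt toast) = 0.216550 / 0.425050 ≈ 0.509
Conditioning on burnt toast lowers the posterior on actual fire: the classic explaining-away effect in a common-effect structure.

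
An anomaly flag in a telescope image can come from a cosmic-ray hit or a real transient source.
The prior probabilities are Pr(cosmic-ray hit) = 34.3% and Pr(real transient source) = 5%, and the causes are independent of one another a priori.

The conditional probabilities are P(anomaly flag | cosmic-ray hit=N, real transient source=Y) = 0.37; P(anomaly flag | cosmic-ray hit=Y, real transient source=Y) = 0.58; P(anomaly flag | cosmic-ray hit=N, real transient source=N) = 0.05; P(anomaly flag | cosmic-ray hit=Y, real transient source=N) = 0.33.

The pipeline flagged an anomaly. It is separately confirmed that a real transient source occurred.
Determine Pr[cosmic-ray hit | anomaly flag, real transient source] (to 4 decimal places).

P(anomaly flag | real transient source) = 0.37·0.657 + 0.58·0.343 = 0.243090 + 0.198940 = 0.442030
Of this, 0.198940 comes from 0.58·0.343 (the cosmic-ray hit=true cases).
P(cosmic-ray hit | anomaly flag, real transient source) = 0.198940 / 0.442030 ≈ 0.4501

Pr[cosmic-ray hit | anomaly flag, real transient source] ≈ 0.4501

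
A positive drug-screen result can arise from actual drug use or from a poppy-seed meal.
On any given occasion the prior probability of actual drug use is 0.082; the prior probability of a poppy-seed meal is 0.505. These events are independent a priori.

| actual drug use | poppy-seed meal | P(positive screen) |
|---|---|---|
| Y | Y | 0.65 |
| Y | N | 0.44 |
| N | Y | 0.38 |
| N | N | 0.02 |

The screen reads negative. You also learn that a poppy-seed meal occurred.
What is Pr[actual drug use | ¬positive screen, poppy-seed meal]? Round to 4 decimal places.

Sum P(¬positive screen|·) weighted by the priors over both values of actual drug use:
  P(¬positive screen | poppy-seed meal) = 0.62*0.918 + 0.35*0.082
        = 0.569160 + 0.028700 = 0.597860
Configurations with actual drug use contribute 0.028700, so
  P(actual drug use | ¬positive screen, poppy-seed meal) = 0.028700 / 0.597860 ≈ 0.0480

Pr[actual drug use | ¬positive screen, poppy-seed meal] ≈ 0.0480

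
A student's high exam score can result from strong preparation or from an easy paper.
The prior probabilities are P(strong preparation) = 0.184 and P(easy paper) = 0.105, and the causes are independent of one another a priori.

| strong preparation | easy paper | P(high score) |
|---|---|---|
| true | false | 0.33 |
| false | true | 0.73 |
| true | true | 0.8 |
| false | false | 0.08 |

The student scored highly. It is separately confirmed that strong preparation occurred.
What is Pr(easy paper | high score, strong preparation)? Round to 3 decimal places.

Pr(easy paper | high score, strong preparation) ≈ 0.221

For the numerator, keep only easy paper=true terms: 0.8*0.105 = 0.084000
The normalizing constant is 0.33*0.895 + 0.8*0.105 = 0.379350
P(easy paper | high score, strong preparation) = 0.084000/0.379350 ≈ 0.221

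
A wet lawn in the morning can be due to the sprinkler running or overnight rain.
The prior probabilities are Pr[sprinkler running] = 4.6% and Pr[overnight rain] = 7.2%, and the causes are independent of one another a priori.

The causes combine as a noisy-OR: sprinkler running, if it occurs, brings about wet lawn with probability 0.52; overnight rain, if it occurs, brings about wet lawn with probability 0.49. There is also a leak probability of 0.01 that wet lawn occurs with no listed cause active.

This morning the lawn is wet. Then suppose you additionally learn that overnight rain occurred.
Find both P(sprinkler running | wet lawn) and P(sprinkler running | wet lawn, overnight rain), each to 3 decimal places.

Under noisy-OR, P(wet lawn | causes) = 1 − (1−0.01)·∏(1−qᵢ) over the active causes.
P(wet lawn) = 0.01·0.954·0.928 + 0.4951·0.954·0.072 + 0.5248·0.046·0.928 + 0.757648·0.046·0.072 = 0.008853 + 0.034007 + 0.022403 + 0.002509 = 0.067772
Of this, 0.024912 comes from 0.022403 + 0.002509 (the sprinkler running=true cases).
So P(sprinkler running | wet lawn) = 0.024912/0.067772 ≈ 0.368.

With the extra evidence:
For the numerator, keep only sprinkler running=true terms: 0.757648·0.046 = 0.034852
The normalizing constant is 0.4951·0.954 + 0.757648·0.046 = 0.507177
P(sprinkler running | wet lawn, overnight rain) = 0.034852/0.507177 ≈ 0.069

P(sprinkler running | wet lawn) ≈ 0.368; P(sprinkler running | wet lawn, overnight rain) ≈ 0.069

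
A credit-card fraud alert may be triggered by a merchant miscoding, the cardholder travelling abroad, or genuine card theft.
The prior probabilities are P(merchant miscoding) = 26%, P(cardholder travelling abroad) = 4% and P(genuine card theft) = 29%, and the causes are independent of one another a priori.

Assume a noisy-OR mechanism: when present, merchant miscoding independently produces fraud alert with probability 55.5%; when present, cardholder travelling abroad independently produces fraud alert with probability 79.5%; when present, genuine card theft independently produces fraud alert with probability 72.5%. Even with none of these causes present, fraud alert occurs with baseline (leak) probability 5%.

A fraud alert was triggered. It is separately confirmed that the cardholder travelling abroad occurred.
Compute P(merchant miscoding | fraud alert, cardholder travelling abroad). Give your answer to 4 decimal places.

Under noisy-OR, P(fraud alert | causes) = 1 − (1−0.05)·∏(1−qᵢ) over the active causes.
P(fraud alert | cardholder travelling abroad) = 0.80525·0.74·0.71 + 0.946444·0.74·0.29 + 0.913336·0.26·0.71 + 0.976167·0.26·0.29 = 0.423078 + 0.203107 + 0.168602 + 0.073603 = 0.868390
Of this, 0.242205 comes from 0.168602 + 0.073603 (the merchant miscoding=true cases).
Hence the posterior is 0.242205/0.868390 ≈ 0.2789.

P(merchant miscoding | fraud alert, cardholder travelling abroad) ≈ 0.2789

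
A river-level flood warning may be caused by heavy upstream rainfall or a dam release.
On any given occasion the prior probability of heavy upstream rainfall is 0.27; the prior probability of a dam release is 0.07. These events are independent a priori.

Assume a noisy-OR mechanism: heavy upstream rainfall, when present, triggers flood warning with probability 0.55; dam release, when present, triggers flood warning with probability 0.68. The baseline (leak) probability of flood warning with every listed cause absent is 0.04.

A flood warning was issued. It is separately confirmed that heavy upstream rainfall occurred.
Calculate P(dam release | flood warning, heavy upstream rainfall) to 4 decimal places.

P(dam release | flood warning, heavy upstream rainfall) ≈ 0.1025

Under noisy-OR, P(flood warning | causes) = 1 − (1−0.04)·∏(1−qᵢ) over the active causes.
P(flood warning | heavy upstream rainfall) = 0.568·0.93 + 0.86176·0.07 = 0.528240 + 0.060323 = 0.588563
The dam release-present share is 0.86176·0.07 = 0.060323.
Hence the posterior is 0.060323/0.588563 ≈ 0.1025.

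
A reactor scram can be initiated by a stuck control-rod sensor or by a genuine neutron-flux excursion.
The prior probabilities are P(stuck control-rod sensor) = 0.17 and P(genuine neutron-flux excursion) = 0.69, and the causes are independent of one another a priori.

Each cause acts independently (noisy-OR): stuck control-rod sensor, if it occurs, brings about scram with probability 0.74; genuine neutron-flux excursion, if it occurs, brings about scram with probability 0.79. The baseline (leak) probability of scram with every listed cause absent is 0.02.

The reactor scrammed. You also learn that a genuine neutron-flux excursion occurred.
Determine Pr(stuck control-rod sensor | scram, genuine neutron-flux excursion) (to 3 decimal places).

Under noisy-OR, P(scram | causes) = 1 − (1−0.02)·∏(1−qᵢ) over the active causes.
P(scram | genuine neutron-flux excursion) = 0.7942*0.83 + 0.946492*0.17 = 0.659186 + 0.160904 = 0.820090
Restricting to configurations with stuck control-rod sensor present: 0.946492*0.17 = 0.160904.
P(stuck control-rod sensor | scram, genuine neutron-flux excursion) = 0.160904 / 0.820090 ≈ 0.196

Pr(stuck control-rod sensor | scram, genuine neutron-flux excursion) ≈ 0.196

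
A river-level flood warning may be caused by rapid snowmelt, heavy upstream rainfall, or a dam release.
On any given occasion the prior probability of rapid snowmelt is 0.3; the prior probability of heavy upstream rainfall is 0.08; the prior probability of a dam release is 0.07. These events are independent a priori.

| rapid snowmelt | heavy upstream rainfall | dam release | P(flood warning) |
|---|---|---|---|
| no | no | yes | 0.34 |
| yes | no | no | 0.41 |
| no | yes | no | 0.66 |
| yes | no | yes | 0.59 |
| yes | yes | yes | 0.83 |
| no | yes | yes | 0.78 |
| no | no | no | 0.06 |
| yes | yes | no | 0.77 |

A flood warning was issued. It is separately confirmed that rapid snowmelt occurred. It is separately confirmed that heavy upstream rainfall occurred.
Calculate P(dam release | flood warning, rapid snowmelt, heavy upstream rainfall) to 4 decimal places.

For the numerator, keep only dam release=true terms: 0.83·0.07 = 0.058100
Denominator P(flood warning | rapid snowmelt, heavy upstream rainfall): 0.77·0.93 + 0.83·0.07 = 0.774200
P(dam release | flood warning, rapid snowmelt, heavy upstream rainfall) = 0.058100/0.774200 ≈ 0.0750

P(dam release | flood warning, rapid snowmelt, heavy upstream rainfall) ≈ 0.0750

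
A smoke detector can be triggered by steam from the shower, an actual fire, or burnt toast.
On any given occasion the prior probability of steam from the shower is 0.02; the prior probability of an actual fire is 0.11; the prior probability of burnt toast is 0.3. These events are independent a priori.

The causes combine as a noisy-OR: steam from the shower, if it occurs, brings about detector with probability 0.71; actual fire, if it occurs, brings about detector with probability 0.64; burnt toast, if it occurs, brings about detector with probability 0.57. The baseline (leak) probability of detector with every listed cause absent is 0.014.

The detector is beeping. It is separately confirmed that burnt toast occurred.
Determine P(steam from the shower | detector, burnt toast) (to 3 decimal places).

P(steam from the shower | detector, burnt toast) ≈ 0.029

Under noisy-OR, P(detector | causes) = 1 − (1−0.014)·∏(1−qᵢ) over the active causes.
P(detector | burnt toast) = 0.57602·0.98·0.89 + 0.847367·0.98·0.11 + 0.877046·0.02·0.89 + 0.955736·0.02·0.11 = 0.502405 + 0.091346 + 0.015611 + 0.002103 = 0.611465
Restricting to configurations with steam from the shower present: 0.015611 + 0.002103 = 0.017714.
So P(steam from the shower | detector, burnt toast) = 0.017714/0.611465 ≈ 0.029.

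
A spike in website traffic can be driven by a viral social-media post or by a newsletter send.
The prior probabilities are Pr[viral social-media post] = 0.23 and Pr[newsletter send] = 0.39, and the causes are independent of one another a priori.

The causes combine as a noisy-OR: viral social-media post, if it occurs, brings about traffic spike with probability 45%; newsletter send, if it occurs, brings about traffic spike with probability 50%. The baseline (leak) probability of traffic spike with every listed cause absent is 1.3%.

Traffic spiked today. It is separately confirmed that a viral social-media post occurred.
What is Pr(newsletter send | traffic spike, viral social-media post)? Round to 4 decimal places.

Pr(newsletter send | traffic spike, viral social-media post) ≈ 0.5047

Under noisy-OR, P(traffic spike | causes) = 1 − (1−0.013)·∏(1−qᵢ) over the active causes.
P(traffic spike | viral social-media post) = 0.45715*0.61 + 0.728575*0.39 = 0.278861 + 0.284144 = 0.563005
Restricting to configurations with newsletter send present: 0.728575*0.39 = 0.284144.
Hence the posterior is 0.284144/0.563005 ≈ 0.5047.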